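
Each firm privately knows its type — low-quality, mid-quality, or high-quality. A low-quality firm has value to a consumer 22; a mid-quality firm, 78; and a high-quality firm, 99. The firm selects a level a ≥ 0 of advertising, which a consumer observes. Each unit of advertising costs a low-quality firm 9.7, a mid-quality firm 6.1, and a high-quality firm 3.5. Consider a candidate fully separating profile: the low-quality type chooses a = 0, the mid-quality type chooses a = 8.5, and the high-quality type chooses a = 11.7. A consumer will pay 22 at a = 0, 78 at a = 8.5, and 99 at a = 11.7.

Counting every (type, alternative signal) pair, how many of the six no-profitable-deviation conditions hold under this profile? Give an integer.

5

High-quality (own payoff 99 − 3.5×11.7 = 58.05): to a=0 gives 22 → no gain ✓; to a=8.5 gives 78 − 3.5×8.5 = 48.25 → no gain ✓.
Low-quality (own payoff 22): to a=8.5 gives 78 − 9.7×8.5 = -4.45 → no gain ✓; to a=11.7 gives 99 − 9.7×11.7 = -14.49 → no gain ✓.
Mid-quality (own payoff 78 − 6.1×8.5 = 26.15): to a=0 gives 22 → no gain ✓; to a=11.7 gives 99 − 6.1×11.7 = 27.63 → profitable ✗.
5 of the 6 constraints hold; not an equilibrium.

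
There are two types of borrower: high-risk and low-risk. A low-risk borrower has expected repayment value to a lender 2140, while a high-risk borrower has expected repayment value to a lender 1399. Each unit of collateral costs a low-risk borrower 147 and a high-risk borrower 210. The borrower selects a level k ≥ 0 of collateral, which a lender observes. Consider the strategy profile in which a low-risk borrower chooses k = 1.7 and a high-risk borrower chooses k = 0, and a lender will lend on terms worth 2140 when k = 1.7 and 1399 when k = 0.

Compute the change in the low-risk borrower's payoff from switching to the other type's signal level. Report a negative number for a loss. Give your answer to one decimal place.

Playing k = 1.7 the low-risk borrower receives 2140 − 147 × 1.7 = 1890.1.
Deviating to k = 0 yields 1399 instead.
Gain from deviating: 1399 − 1890.1 = -491.1.
The gain is negative, so the low-risk type's incentive-compatibility constraint is satisfied.

-491.1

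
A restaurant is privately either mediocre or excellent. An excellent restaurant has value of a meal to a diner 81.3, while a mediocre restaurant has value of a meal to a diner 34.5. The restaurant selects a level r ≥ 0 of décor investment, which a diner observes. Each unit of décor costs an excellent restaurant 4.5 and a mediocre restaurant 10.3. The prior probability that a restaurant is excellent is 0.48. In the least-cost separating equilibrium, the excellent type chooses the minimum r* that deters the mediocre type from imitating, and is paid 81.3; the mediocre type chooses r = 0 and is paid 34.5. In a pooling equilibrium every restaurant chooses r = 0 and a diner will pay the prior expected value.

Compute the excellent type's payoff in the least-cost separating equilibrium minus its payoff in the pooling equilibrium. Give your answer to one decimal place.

3.9

Least-cost separating signal: r* solves 34.5 = 81.3 − 10.3·r*, so r* = (81.3 − 34.5)/10.3 ≈ 4.5437.
Excellent type's separating payoff: 81.3 − 4.5 × r* = 81.3 − 4.5 × (81.3 − 34.5)/10.3 = 81.3 − 210.6/10.3 ≈ 60.853.
Pooling payoff: 0.48 × 81.3 + 0.52 × 34.5 = 56.964.
Difference: 60.853 − 56.964 = 3.889, i.e. 3.9 to one decimal place.
The excellent type prefers to separate.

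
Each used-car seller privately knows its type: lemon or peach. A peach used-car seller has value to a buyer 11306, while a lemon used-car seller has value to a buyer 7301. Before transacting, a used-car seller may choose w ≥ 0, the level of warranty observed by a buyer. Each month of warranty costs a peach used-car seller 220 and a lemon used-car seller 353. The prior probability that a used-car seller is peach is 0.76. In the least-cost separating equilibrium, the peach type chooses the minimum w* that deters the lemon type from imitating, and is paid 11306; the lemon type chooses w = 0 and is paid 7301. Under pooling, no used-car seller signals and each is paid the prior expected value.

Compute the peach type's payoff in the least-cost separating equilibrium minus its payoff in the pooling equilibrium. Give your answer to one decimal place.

Least-cost separating signal: w* solves 7301 = 11306 − 353·w*, so w* = (11306 − 7301)/353 ≈ 11.3456.
Peach type's separating payoff: 11306 − 220 × w* = 11306 − 220 × (11306 − 7301)/353 = 11306 − 881100/353 ≈ 8809.966.
Pooling payoff: 0.76 × 11306 + 0.24 × 7301 = 10344.8.
Difference: 8809.966 − 10344.8 = -1534.834, i.e. -1534.8 to one decimal place.
The peach type would prefer the pooling outcome.

-1534.8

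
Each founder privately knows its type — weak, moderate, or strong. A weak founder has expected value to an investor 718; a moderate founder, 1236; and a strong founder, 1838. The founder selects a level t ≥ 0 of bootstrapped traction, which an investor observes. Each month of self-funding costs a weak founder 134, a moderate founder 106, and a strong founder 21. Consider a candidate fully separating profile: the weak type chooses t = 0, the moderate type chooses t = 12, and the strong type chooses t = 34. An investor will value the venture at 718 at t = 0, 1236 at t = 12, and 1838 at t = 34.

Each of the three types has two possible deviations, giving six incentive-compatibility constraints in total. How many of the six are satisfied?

Weak (own payoff 718): to t=12 gives 1236 − 134×12 = -372 → no gain ✓; to t=34 gives 1838 − 134×34 = -2718 → no gain ✓.
Moderate (own payoff 1236 − 106×12 = -36): to t=0 gives 718 → profitable ✗; to t=34 gives 1838 − 106×34 = -1766 → no gain ✓.
Strong (own payoff 1838 − 21×34 = 1124): to t=0 gives 718 → no gain ✓; to t=12 gives 1236 − 21×12 = 984 → no gain ✓.
5 of the 6 constraints hold; not an equilibrium.

5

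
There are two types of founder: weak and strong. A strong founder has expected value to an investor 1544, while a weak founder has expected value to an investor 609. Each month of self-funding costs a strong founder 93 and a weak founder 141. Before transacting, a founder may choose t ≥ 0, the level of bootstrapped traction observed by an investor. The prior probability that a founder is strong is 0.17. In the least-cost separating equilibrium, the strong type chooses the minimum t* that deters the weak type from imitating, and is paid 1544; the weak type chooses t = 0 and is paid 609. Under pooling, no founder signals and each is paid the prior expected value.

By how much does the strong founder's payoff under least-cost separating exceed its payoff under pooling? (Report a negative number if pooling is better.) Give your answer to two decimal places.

Least-cost separating signal: t* solves 609 = 1544 − 141·t*, so t* = (1544 − 609)/141 ≈ 6.6312.
Strong type's separating payoff: 1544 − 93 × t* = 1544 − 93 × (1544 − 609)/141 = 1544 − 86955/141 ≈ 927.2979.
Pooling payoff: 0.17 × 1544 + 0.83 × 609 = 767.95.
Difference: 927.2979 − 767.95 = 159.3479, i.e. 159.35 to two decimal places.
The strong type prefers to separate.

159.35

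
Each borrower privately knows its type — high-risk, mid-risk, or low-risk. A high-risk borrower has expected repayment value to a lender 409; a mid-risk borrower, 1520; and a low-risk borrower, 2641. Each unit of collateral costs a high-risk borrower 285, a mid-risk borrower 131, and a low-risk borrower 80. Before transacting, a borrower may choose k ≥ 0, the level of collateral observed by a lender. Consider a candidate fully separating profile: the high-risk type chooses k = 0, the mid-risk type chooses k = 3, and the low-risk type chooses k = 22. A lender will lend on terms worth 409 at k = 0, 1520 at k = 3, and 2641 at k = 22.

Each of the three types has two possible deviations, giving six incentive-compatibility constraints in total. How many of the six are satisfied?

Mid-risk (own payoff 1520 − 131×3 = 1127): to k=0 gives 409 → no gain ✓; to k=22 gives 2641 − 131×22 = -241 → no gain ✓.
Low-risk (own payoff 2641 − 80×22 = 881): to k=0 gives 409 → no gain ✓; to k=3 gives 1520 − 80×3 = 1280 → profitable ✗.
High-risk (own payoff 409): to k=3 gives 1520 − 285×3 = 665 → profitable ✗; to k=22 gives 2641 − 285×22 = -3629 → no gain ✓.
4 of the 6 constraints hold; not an equilibrium.

4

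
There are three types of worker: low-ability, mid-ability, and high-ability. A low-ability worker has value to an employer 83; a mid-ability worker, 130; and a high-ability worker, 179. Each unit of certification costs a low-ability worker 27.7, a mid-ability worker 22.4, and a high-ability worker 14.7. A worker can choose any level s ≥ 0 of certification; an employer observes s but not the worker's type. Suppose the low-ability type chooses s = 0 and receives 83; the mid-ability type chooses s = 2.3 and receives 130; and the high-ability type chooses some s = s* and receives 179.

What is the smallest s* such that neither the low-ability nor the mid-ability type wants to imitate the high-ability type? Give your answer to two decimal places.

4.49

Low-ability type (on-path payoff 83) won't mimic when 83 ≥ 179 − 27.7·s*, i.e. s* ≥ 3.47.
Mid-ability type (on-path payoff 130 − 22.4×2.3 = 78.48) won't mimic when 78.48 ≥ 179 − 22.4·s*, i.e. s* ≥ 4.49.
Both must hold, so s* = max(3.47, 4.49) = 4.49. The mid-ability type's constraint binds.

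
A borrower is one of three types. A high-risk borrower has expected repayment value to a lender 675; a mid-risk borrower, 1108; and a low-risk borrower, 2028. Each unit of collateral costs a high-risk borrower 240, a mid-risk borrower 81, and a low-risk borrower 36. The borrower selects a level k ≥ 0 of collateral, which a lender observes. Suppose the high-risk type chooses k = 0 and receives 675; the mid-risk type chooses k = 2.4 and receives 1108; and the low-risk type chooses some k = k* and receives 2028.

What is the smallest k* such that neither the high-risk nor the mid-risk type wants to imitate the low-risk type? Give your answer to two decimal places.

High-risk type (on-path payoff 675) won't mimic when 675 ≥ 2028 − 240·k*, i.e. k* ≥ 5.64.
Mid-risk type (on-path payoff 1108 − 81×2.4 = 913.6) won't mimic when 913.6 ≥ 2028 − 81·k*, i.e. k* ≥ 13.76.
Both must hold, so k* = max(5.64, 13.76) = 13.76. The mid-risk type's constraint binds.

13.76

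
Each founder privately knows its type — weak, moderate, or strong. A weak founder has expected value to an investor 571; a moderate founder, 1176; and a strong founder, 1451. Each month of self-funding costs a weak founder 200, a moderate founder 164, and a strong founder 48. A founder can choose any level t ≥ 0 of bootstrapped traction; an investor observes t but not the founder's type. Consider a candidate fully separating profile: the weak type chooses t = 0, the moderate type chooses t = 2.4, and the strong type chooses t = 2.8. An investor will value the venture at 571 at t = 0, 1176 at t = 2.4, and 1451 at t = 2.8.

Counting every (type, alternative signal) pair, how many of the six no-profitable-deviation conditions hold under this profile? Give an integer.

3

Moderate (own payoff 1176 − 164×2.4 = 782.4): to t=0 gives 571 → no gain ✓; to t=2.8 gives 1451 − 164×2.8 = 991.8 → profitable ✗.
Weak (own payoff 571): to t=2.4 gives 1176 − 200×2.4 = 696 → profitable ✗; to t=2.8 gives 1451 − 200×2.8 = 891 → profitable ✗.
Strong (own payoff 1451 − 48×2.8 = 1316.6): to t=0 gives 571 → no gain ✓; to t=2.4 gives 1176 − 48×2.4 = 1060.8 → no gain ✓.
3 of the 6 constraints hold; not an equilibrium.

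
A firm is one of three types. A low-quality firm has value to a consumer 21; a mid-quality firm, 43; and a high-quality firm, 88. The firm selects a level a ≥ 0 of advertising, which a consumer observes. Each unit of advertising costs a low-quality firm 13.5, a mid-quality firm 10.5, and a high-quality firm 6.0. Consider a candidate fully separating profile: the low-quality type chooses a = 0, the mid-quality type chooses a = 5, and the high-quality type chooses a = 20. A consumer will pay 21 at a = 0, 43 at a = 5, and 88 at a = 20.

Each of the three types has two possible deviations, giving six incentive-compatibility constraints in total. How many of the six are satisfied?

3

High-quality (own payoff 88 − 6.0×20 = -32): to a=0 gives 21 → profitable ✗; to a=5 gives 43 − 6.0×5 = 13 → profitable ✗.
Low-quality (own payoff 21): to a=5 gives 43 − 13.5×5 = -24.5 → no gain ✓; to a=20 gives 88 − 13.5×20 = -182 → no gain ✓.
Mid-quality (own payoff 43 − 10.5×5 = -9.5): to a=0 gives 21 → profitable ✗; to a=20 gives 88 − 10.5×20 = -122 → no gain ✓.
3 of the 6 constraints hold; not an equilibrium.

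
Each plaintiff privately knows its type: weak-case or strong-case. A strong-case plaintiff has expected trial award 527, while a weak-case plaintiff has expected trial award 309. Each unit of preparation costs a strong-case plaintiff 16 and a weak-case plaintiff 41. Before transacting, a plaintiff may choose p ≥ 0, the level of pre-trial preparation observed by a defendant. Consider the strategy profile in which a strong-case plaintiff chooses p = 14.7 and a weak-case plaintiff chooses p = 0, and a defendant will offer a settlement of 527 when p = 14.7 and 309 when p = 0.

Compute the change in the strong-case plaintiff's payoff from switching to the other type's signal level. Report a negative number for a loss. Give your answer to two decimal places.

Playing p = 14.7 the strong-case plaintiff receives 527 − 16 × 14.7 = 291.8.
Deviating to p = 0 yields 309 instead.
Gain from deviating: 309 − 291.8 = 17.20.
The gain is positive, so the strong-case type's incentive-compatibility constraint is violated — this profile is not a separating equilibrium.

17.20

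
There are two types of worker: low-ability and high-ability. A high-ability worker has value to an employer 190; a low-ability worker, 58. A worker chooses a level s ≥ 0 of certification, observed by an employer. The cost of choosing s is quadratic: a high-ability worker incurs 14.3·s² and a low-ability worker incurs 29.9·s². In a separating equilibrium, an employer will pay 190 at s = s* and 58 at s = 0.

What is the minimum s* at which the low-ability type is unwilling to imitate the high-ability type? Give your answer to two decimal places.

The low-ability type at s = 0 receives 58; imitating at s* yields 190 − 29.9·s*².
Indifference: 58 = 190 − 29.9·s*², so s*² = (190 − 58) / 29.9 ≈ 4.4147.
s* = √4.4147 ≈ 2.10.

2.10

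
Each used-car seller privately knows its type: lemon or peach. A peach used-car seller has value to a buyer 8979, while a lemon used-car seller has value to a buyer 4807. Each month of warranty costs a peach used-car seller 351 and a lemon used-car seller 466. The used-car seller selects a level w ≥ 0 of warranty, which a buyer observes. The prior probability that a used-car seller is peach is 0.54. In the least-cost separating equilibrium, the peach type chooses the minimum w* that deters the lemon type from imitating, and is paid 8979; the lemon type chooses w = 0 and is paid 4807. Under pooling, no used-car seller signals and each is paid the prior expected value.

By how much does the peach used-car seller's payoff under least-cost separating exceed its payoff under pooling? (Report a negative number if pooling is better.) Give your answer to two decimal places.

Least-cost separating signal: w* solves 4807 = 8979 − 466·w*, so w* = (8979 − 4807)/466 ≈ 8.9528.
Peach type's separating payoff: 8979 − 351 × w* = 8979 − 351 × (8979 − 4807)/466 = 8979 − 1464372/466 ≈ 5836.5708.
Pooling payoff: 0.54 × 8979 + 0.46 × 4807 = 7059.88.
Difference: 5836.5708 − 7059.88 = -1223.3092, i.e. -1223.31 to two decimal places.
The peach type would prefer the pooling outcome.

-1223.31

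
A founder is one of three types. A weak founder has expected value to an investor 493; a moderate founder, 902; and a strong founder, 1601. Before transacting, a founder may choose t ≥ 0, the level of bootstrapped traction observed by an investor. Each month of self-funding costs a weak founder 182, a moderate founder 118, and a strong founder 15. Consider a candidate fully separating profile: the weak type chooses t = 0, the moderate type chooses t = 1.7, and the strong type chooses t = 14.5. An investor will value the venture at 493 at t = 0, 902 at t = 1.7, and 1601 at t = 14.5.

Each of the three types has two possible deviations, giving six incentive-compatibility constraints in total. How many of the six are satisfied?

5

Strong (own payoff 1601 − 15×14.5 = 1383.5): to t=0 gives 493 → no gain ✓; to t=1.7 gives 902 − 15×1.7 = 876.5 → no gain ✓.
Weak (own payoff 493): to t=1.7 gives 902 − 182×1.7 = 592.6 → profitable ✗; to t=14.5 gives 1601 − 182×14.5 = -1038 → no gain ✓.
Moderate (own payoff 902 − 118×1.7 = 701.4): to t=0 gives 493 → no gain ✓; to t=14.5 gives 1601 − 118×14.5 = -110 → no gain ✓.
5 of the 6 constraints hold; not an equilibrium.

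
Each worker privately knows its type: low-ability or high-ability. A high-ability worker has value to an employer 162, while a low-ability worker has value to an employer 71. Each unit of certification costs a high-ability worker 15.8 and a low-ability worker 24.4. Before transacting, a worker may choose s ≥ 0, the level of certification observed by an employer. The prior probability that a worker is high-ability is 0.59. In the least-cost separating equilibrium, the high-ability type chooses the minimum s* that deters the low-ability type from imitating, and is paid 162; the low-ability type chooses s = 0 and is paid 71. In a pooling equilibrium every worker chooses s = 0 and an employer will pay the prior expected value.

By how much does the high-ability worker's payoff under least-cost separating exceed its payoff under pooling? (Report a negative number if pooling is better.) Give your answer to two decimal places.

Least-cost separating signal: s* solves 71 = 162 − 24.4·s*, so s* = (162 − 71)/24.4 ≈ 3.7295.
High-ability type's separating payoff: 162 − 15.8 × s* = 162 − 15.8 × (162 − 71)/24.4 = 162 − 1437.8/24.4 ≈ 103.0738.
Pooling payoff: 0.59 × 162 + 0.41 × 71 = 124.69.
Difference: 103.0738 − 124.69 = -21.6162, i.e. -21.62 to two decimal places.
The high-ability type would prefer the pooling outcome.

-21.62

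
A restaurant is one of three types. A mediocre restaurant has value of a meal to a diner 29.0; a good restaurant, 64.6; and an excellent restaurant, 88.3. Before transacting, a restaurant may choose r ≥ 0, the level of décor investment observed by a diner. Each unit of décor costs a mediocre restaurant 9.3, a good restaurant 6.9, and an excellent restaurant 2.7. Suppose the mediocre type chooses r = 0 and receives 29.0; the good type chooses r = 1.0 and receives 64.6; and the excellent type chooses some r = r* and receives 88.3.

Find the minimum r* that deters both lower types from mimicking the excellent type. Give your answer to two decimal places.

6.38

Good type (on-path payoff 64.6 − 6.9×1.0 = 57.7) won't mimic when 57.7 ≥ 88.3 − 6.9·r*, i.e. r* ≥ 4.43.
Mediocre type (on-path payoff 29.0) won't mimic when 29.0 ≥ 88.3 − 9.3·r*, i.e. r* ≥ 6.38.
Both must hold, so r* = max(6.38, 4.43) = 6.38. The mediocre type's constraint binds.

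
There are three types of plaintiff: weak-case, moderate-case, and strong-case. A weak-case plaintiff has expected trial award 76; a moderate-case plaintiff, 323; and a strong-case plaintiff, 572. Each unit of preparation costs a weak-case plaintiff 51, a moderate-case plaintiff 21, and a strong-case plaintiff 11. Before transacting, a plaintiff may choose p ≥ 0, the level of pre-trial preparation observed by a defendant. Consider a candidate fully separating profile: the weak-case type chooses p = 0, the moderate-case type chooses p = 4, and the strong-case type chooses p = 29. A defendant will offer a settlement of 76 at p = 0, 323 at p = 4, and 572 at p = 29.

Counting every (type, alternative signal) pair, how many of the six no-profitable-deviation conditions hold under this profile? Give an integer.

Strong-case (own payoff 572 − 11×29 = 253): to p=0 gives 76 → no gain ✓; to p=4 gives 323 − 11×4 = 279 → profitable ✗.
Moderate-case (own payoff 323 − 21×4 = 239): to p=0 gives 76 → no gain ✓; to p=29 gives 572 − 21×29 = -37 → no gain ✓.
Weak-case (own payoff 76): to p=4 gives 323 − 51×4 = 119 → profitable ✗; to p=29 gives 572 − 51×29 = -907 → no gain ✓.
4 of the 6 constraints hold; not an equilibrium.

4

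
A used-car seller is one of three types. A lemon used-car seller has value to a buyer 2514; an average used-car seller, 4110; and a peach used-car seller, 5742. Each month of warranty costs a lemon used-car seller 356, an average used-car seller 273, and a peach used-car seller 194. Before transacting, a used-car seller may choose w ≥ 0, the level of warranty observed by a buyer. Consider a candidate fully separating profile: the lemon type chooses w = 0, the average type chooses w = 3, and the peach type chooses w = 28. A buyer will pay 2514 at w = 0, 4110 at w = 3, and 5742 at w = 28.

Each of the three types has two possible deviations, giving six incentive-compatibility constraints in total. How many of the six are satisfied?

3

Peach (own payoff 5742 − 194×28 = 310): to w=0 gives 2514 → profitable ✗; to w=3 gives 4110 − 194×3 = 3528 → profitable ✗.
Average (own payoff 4110 − 273×3 = 3291): to w=0 gives 2514 → no gain ✓; to w=28 gives 5742 − 273×28 = -1902 → no gain ✓.
Lemon (own payoff 2514): to w=3 gives 4110 − 356×3 = 3042 → profitable ✗; to w=28 gives 5742 − 356×28 = -4226 → no gain ✓.
3 of the 6 constraints hold; not an equilibrium.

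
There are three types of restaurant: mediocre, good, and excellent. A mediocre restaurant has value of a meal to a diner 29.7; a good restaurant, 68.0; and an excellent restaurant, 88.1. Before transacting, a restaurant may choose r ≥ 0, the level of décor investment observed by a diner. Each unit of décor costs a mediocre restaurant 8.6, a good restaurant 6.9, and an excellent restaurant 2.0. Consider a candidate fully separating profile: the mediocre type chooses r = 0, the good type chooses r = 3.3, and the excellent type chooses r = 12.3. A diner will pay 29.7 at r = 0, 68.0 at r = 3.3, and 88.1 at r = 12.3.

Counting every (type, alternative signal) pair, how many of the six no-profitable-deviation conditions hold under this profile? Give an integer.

5

Mediocre (own payoff 29.7): to r=3.3 gives 68.0 − 8.6×3.3 = 39.62 → profitable ✗; to r=12.3 gives 88.1 − 8.6×12.3 = -17.68 → no gain ✓.
Excellent (own payoff 88.1 − 2.0×12.3 = 63.5): to r=0 gives 29.7 → no gain ✓; to r=3.3 gives 68.0 − 2.0×3.3 = 61.4 → no gain ✓.
Good (own payoff 68.0 − 6.9×3.3 = 45.23): to r=0 gives 29.7 → no gain ✓; to r=12.3 gives 88.1 − 6.9×12.3 = 3.23 → no gain ✓.
5 of the 6 constraints hold; not an equilibrium.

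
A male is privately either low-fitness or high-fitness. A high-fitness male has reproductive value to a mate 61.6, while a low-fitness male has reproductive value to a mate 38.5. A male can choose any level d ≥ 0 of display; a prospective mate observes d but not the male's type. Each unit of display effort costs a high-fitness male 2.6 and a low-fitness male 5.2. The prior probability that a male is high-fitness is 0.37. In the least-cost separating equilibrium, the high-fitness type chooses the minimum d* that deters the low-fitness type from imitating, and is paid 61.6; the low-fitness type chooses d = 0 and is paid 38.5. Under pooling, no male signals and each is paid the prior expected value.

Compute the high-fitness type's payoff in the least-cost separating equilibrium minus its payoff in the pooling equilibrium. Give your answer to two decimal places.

Least-cost separating signal: d* solves 38.5 = 61.6 − 5.2·d*, so d* = (61.6 − 38.5)/5.2 ≈ 4.4423.
High-fitness type's separating payoff: 61.6 − 2.6 × d* = 61.6 − 2.6 × (61.6 − 38.5)/5.2 = 61.6 − 60.06/5.2 = 50.05.
Pooling payoff: 0.37 × 61.6 + 0.63 × 38.5 = 47.047.
Difference: 50.05 − 47.047 = 3.003, i.e. 3.00 to two decimal places.
The high-fitness type prefers to separate.

3.00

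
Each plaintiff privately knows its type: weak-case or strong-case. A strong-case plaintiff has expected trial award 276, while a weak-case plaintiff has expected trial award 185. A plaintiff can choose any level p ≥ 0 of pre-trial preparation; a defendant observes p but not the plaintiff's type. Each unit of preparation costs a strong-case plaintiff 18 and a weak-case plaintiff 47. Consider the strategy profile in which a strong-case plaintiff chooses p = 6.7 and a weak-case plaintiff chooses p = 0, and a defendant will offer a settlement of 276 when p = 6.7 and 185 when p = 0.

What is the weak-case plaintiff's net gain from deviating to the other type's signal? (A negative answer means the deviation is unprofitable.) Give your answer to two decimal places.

Playing p = 0 the weak-case plaintiff receives 185.
Deviating to p = 6.7 brings payment 276 at cost 47 × 6.7 = 314.9, netting -38.9.
Gain from deviating: -38.9 − 185 = -223.90.
The gain is negative, so the weak-case type's incentive-compatibility constraint is satisfied.

-223.90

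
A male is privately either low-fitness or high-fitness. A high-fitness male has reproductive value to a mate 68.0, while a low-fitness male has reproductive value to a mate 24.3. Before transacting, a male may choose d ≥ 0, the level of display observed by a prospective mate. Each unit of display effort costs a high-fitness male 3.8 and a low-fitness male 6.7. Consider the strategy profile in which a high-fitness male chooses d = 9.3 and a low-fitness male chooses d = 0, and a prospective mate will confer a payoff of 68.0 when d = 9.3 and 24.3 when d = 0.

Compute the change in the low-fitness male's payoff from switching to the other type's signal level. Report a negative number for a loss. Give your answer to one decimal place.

Playing d = 0 the low-fitness male receives 24.3.
Deviating to d = 9.3 brings payment 68.0 at cost 6.7 × 9.3 = 62.31, netting 5.69.
Gain from deviating: 5.69 − 24.3 = -18.61, i.e. -18.6 to one decimal place.
The gain is negative, so the low-fitness type's incentive-compatibility constraint is satisfied.

-18.6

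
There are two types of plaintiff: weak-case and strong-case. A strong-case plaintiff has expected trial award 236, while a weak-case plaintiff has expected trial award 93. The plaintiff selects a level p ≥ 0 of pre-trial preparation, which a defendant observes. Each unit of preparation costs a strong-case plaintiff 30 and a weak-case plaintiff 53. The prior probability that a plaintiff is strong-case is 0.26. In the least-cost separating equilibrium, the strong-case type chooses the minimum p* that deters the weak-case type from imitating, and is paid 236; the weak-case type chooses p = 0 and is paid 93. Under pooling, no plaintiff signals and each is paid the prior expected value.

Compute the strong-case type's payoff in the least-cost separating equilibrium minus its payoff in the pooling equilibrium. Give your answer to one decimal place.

24.9

Least-cost separating signal: p* solves 93 = 236 − 53·p*, so p* = (236 − 93)/53 ≈ 2.6981.
Strong-case type's separating payoff: 236 − 30 × p* = 236 − 30 × (236 − 93)/53 = 236 − 4290/53 ≈ 155.057.
Pooling payoff: 0.26 × 236 + 0.74 × 93 = 130.18.
Difference: 155.057 − 130.18 = 24.877, i.e. 24.9 to one decimal place.
The strong-case type prefers to separate.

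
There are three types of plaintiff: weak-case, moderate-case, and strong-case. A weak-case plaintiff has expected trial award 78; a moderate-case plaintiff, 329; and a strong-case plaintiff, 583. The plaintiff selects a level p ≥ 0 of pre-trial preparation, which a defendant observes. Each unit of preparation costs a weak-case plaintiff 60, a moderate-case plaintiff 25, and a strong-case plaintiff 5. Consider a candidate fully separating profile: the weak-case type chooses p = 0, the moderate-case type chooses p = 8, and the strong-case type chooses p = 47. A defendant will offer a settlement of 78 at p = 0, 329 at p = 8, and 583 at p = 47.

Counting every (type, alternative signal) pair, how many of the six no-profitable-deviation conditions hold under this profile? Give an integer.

6

Strong-case (own payoff 583 − 5×47 = 348): to p=0 gives 78 → no gain ✓; to p=8 gives 329 − 5×8 = 289 → no gain ✓.
Weak-case (own payoff 78): to p=8 gives 329 − 60×8 = -151 → no gain ✓; to p=47 gives 583 − 60×47 = -2237 → no gain ✓.
Moderate-case (own payoff 329 − 25×8 = 129): to p=0 gives 78 → no gain ✓; to p=47 gives 583 − 25×47 = -592 → no gain ✓.
6 of the 6 constraints hold; this profile is a separating equilibrium.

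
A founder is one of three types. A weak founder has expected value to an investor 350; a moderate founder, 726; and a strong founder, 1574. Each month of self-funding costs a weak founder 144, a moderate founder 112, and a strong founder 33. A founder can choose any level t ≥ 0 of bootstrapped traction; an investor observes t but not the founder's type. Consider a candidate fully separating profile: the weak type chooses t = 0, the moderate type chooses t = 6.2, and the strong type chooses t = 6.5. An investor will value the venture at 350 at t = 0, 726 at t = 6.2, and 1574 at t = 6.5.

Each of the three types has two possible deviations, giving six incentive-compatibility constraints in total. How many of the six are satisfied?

3

Moderate (own payoff 726 − 112×6.2 = 31.6): to t=0 gives 350 → profitable ✗; to t=6.5 gives 1574 − 112×6.5 = 846 → profitable ✗.
Weak (own payoff 350): to t=6.2 gives 726 − 144×6.2 = -166.8 → no gain ✓; to t=6.5 gives 1574 − 144×6.5 = 638 → profitable ✗.
Strong (own payoff 1574 − 33×6.5 = 1359.5): to t=0 gives 350 → no gain ✓; to t=6.2 gives 726 − 33×6.2 = 521.4 → no gain ✓.
3 of the 6 constraints hold; not an equilibrium.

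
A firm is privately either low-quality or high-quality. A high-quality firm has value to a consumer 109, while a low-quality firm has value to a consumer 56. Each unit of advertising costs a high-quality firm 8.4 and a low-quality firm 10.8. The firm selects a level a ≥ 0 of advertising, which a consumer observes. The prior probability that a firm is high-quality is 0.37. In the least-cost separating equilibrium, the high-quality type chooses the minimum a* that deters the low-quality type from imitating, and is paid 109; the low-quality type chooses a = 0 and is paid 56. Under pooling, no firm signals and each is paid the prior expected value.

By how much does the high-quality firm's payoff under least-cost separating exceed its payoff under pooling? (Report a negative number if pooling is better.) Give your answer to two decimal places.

Least-cost separating signal: a* solves 56 = 109 − 10.8·a*, so a* = (109 − 56)/10.8 ≈ 4.9074.
High-quality type's separating payoff: 109 − 8.4 × a* = 109 − 8.4 × (109 − 56)/10.8 = 109 − 445.2/10.8 ≈ 67.7778.
Pooling payoff: 0.37 × 109 + 0.63 × 56 = 75.61.
Difference: 67.7778 − 75.61 = -7.8322, i.e. -7.83 to two decimal places.
The high-quality type would prefer the pooling outcome.

-7.83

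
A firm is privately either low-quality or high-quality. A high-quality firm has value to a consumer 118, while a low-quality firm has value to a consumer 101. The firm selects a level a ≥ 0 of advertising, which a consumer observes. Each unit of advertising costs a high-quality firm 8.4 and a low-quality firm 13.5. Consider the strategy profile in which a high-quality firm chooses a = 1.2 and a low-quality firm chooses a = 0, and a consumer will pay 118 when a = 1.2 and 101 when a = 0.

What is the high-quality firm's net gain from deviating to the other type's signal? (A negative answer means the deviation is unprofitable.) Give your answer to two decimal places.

Playing a = 1.2 the high-quality firm receives 118 − 8.4 × 1.2 = 107.92.
Deviating to a = 0 yields 101 instead.
Gain from deviating: 101 − 107.92 = -6.92.
The gain is negative, so the high-quality type's incentive-compatibility constraint is satisfied.

-6.92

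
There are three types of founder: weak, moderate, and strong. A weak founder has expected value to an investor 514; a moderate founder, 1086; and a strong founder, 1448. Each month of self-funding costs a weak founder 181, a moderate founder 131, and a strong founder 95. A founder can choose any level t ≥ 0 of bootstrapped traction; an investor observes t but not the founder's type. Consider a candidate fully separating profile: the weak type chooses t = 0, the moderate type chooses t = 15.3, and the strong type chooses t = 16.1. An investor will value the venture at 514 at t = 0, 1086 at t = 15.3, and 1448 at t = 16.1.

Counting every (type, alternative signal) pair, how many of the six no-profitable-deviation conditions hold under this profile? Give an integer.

3

Strong (own payoff 1448 − 95×16.1 = -81.5): to t=0 gives 514 → profitable ✗; to t=15.3 gives 1086 − 95×15.3 = -367.5 → no gain ✓.
Moderate (own payoff 1086 − 131×15.3 = -918.3): to t=0 gives 514 → profitable ✗; to t=16.1 gives 1448 − 131×16.1 = -661.1 → profitable ✗.
Weak (own payoff 514): to t=15.3 gives 1086 − 181×15.3 = -1683.3 → no gain ✓; to t=16.1 gives 1448 − 181×16.1 = -1466.1 → no gain ✓.
3 of the 6 constraints hold; not an equilibrium.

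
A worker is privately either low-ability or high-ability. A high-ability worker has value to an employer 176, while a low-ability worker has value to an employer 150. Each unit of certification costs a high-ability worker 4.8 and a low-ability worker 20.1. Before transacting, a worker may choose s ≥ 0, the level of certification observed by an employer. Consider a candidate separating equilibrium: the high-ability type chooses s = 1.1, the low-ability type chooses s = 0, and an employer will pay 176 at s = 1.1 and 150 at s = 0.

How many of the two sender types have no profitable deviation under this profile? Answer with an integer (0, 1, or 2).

Low-ability type: stay at 0 → 150; mimic → 176 − 20.1 × 1.1 = 153.89. IC fails (150 < 153.89).
High-ability type: signal → 176 − 4.8 × 1.1 = 170.72; deviate to 0 → 150. IC holds (170.72 ≥ 150).
1 of 2 constraints hold, so this profile is not an equilibrium.

1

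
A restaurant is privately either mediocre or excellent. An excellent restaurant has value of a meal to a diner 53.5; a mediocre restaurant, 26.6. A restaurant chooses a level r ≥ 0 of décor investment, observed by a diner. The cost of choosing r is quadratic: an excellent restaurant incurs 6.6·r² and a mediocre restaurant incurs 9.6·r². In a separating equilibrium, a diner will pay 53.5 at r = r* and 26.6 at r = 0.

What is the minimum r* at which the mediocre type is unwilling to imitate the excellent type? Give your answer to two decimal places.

1.67

The mediocre type at r = 0 receives 26.6; imitating at r* yields 53.5 − 9.6·r*².
Indifference: 26.6 = 53.5 − 9.6·r*², so r*² = (53.5 − 26.6) / 9.6 ≈ 2.8021.
r* = √2.8021 ≈ 1.67.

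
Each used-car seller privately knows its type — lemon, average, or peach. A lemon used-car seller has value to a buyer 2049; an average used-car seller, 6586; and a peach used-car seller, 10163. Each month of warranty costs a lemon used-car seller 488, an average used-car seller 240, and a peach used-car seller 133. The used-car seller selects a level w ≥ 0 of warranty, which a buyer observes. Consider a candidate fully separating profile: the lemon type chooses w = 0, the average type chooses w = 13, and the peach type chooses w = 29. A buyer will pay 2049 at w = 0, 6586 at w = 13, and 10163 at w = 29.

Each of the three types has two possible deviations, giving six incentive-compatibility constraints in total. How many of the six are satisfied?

6

Peach (own payoff 10163 − 133×29 = 6306): to w=0 gives 2049 → no gain ✓; to w=13 gives 6586 − 133×13 = 4857 → no gain ✓.
Average (own payoff 6586 − 240×13 = 3466): to w=0 gives 2049 → no gain ✓; to w=29 gives 10163 − 240×29 = 3203 → no gain ✓.
Lemon (own payoff 2049): to w=13 gives 6586 − 488×13 = 242 → no gain ✓; to w=29 gives 10163 − 488×29 = -3989 → no gain ✓.
6 of the 6 constraints hold; this profile is a separating equilibrium.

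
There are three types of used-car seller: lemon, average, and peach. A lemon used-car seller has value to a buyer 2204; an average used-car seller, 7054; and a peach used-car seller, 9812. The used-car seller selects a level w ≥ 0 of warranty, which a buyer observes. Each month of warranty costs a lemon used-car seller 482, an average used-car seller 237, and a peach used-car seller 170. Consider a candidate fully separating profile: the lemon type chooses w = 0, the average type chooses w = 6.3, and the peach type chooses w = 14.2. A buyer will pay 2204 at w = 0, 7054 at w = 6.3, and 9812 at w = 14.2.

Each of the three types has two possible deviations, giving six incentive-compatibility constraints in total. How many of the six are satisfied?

Peach (own payoff 9812 − 170×14.2 = 7398): to w=0 gives 2204 → no gain ✓; to w=6.3 gives 7054 − 170×6.3 = 5983 → no gain ✓.
Lemon (own payoff 2204): to w=6.3 gives 7054 − 482×6.3 = 4017.4 → profitable ✗; to w=14.2 gives 9812 − 482×14.2 = 2967.6 → profitable ✗.
Average (own payoff 7054 − 237×6.3 = 5560.9): to w=0 gives 2204 → no gain ✓; to w=14.2 gives 9812 − 237×14.2 = 6446.6 → profitable ✗.
3 of the 6 constraints hold; not an equilibrium.

3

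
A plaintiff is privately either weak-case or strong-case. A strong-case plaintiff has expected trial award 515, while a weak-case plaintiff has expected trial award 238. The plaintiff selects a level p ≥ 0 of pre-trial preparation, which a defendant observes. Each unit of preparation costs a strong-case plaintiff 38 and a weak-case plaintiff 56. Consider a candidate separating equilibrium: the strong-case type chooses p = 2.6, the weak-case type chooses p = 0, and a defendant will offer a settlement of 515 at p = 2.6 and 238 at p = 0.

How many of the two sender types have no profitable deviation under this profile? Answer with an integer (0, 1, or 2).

Weak-case type: stay at 0 → 238; mimic → 515 − 56 × 2.6 = 369.4. IC fails (238 < 369.4).
Strong-case type: signal → 515 − 38 × 2.6 = 416.2; deviate to 0 → 238. IC holds (416.2 ≥ 238).
1 of 2 constraints hold, so this profile is not an equilibrium.

1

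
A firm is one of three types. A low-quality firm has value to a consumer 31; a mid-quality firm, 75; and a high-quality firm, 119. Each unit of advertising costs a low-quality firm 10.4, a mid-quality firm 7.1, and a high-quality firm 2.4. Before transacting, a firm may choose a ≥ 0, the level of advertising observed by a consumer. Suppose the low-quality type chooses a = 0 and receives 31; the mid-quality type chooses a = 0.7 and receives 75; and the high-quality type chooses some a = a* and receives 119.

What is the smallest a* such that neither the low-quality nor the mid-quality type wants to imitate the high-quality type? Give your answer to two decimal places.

Mid-quality type (on-path payoff 75 − 7.1×0.7 = 70.03) won't mimic when 70.03 ≥ 119 − 7.1·a*, i.e. a* ≥ 6.90.
Low-quality type (on-path payoff 31) won't mimic when 31 ≥ 119 − 10.4·a*, i.e. a* ≥ 8.46.
Both must hold, so a* = max(8.46, 6.90) = 8.46. The low-quality type's constraint binds.

8.46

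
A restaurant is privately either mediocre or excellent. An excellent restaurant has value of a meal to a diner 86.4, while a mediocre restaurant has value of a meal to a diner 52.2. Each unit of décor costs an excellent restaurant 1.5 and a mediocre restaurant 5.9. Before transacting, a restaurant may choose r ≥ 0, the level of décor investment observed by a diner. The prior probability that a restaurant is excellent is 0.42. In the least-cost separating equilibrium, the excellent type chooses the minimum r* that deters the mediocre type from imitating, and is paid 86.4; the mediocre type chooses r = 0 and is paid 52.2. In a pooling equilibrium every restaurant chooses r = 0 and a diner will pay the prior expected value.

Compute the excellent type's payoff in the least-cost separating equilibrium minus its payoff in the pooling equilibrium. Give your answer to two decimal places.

Least-cost separating signal: r* solves 52.2 = 86.4 − 5.9·r*, so r* = (86.4 − 52.2)/5.9 ≈ 5.7966.
Excellent type's separating payoff: 86.4 − 1.5 × r* = 86.4 − 1.5 × (86.4 − 52.2)/5.9 = 86.4 − 51.3/5.9 ≈ 77.7051.
Pooling payoff: 0.42 × 86.4 + 0.58 × 52.2 = 66.564.
Difference: 77.7051 − 66.564 = 11.1411, i.e. 11.14 to two decimal places.
The excellent type prefers to separate.

11.14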